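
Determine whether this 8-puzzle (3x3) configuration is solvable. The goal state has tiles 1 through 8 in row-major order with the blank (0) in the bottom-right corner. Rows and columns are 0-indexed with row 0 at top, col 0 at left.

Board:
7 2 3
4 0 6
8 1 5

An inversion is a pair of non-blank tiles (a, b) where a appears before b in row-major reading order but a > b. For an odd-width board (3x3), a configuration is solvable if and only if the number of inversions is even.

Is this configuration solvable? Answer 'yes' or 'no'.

Inversions (pairs i<j in row-major order where tile[i] > tile[j] > 0): 13
13 is odd, so the puzzle is not solvable.

Answer: no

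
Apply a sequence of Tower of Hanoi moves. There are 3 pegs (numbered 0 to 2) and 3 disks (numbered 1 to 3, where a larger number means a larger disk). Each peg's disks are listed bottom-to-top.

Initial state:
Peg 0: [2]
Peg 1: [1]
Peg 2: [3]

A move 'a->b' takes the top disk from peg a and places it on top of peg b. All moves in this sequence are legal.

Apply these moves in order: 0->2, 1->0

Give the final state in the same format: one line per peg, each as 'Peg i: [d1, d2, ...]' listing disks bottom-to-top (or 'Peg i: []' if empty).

After move 1 (0->2):
Peg 0: []
Peg 1: [1]
Peg 2: [3, 2]

After move 2 (1->0):
Peg 0: [1]
Peg 1: []
Peg 2: [3, 2]

Answer: Peg 0: [1]
Peg 1: []
Peg 2: [3, 2]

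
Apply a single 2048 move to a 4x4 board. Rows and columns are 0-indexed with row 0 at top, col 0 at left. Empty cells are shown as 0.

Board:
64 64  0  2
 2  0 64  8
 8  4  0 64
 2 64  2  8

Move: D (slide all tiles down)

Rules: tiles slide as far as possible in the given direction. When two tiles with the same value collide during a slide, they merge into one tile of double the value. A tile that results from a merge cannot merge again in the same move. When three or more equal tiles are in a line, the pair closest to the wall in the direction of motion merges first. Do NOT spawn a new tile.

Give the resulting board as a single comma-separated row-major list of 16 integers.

Slide down:
col 0: [64, 2, 8, 2] -> [64, 2, 8, 2]
col 1: [64, 0, 4, 64] -> [0, 64, 4, 64]
col 2: [0, 64, 0, 2] -> [0, 0, 64, 2]
col 3: [2, 8, 64, 8] -> [2, 8, 64, 8]

Answer: 64, 0, 0, 2, 2, 64, 0, 8, 8, 4, 64, 64, 2, 64, 2, 8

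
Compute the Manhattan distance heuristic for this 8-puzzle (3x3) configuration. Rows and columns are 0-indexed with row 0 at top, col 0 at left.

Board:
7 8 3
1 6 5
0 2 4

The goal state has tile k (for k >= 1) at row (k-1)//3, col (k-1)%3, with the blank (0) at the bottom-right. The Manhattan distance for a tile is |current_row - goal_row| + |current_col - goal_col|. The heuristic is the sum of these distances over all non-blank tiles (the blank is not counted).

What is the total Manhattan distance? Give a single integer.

Tile 7: (0,0)->(2,0) = 2
Tile 8: (0,1)->(2,1) = 2
Tile 3: (0,2)->(0,2) = 0
Tile 1: (1,0)->(0,0) = 1
Tile 6: (1,1)->(1,2) = 1
Tile 5: (1,2)->(1,1) = 1
Tile 2: (2,1)->(0,1) = 2
Tile 4: (2,2)->(1,0) = 3
Sum: 2 + 2 + 0 + 1 + 1 + 1 + 2 + 3 = 12

Answer: 12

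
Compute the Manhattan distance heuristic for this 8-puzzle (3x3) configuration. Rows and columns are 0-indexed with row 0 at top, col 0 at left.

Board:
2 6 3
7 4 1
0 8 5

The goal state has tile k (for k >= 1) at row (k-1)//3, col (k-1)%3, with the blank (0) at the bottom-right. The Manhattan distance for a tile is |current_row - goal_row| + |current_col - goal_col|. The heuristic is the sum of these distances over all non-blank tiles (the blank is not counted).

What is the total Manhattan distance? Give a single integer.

Tile 2: at (0,0), goal (0,1), distance |0-0|+|0-1| = 1
Tile 6: at (0,1), goal (1,2), distance |0-1|+|1-2| = 2
Tile 3: at (0,2), goal (0,2), distance |0-0|+|2-2| = 0
Tile 7: at (1,0), goal (2,0), distance |1-2|+|0-0| = 1
Tile 4: at (1,1), goal (1,0), distance |1-1|+|1-0| = 1
Tile 1: at (1,2), goal (0,0), distance |1-0|+|2-0| = 3
Tile 8: at (2,1), goal (2,1), distance |2-2|+|1-1| = 0
Tile 5: at (2,2), goal (1,1), distance |2-1|+|2-1| = 2
Sum: 1 + 2 + 0 + 1 + 1 + 3 + 0 + 2 = 10

Answer: 10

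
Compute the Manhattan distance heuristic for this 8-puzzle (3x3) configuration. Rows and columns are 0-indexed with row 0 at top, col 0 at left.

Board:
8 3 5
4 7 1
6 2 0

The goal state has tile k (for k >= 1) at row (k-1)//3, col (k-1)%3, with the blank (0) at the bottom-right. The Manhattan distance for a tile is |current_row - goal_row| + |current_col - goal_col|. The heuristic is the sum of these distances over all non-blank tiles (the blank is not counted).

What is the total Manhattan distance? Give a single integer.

Answer: 16

Derivation:
Tile 8: (0,0)->(2,1) = 3
Tile 3: (0,1)->(0,2) = 1
Tile 5: (0,2)->(1,1) = 2
Tile 4: (1,0)->(1,0) = 0
Tile 7: (1,1)->(2,0) = 2
Tile 1: (1,2)->(0,0) = 3
Tile 6: (2,0)->(1,2) = 3
Tile 2: (2,1)->(0,1) = 2
Sum: 3 + 1 + 2 + 0 + 2 + 3 + 3 + 2 = 16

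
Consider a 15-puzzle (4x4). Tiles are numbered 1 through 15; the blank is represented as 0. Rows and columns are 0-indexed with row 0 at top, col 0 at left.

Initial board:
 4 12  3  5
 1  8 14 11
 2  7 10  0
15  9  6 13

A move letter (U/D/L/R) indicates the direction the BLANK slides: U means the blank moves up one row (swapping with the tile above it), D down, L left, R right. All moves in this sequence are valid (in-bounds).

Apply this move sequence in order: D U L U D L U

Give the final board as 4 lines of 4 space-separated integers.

After move 1 (D):
 4 12  3  5
 1  8 14 11
 2  7 10 13
15  9  6  0

After move 2 (U):
 4 12  3  5
 1  8 14 11
 2  7 10  0
15  9  6 13

After move 3 (L):
 4 12  3  5
 1  8 14 11
 2  7  0 10
15  9  6 13

After move 4 (U):
 4 12  3  5
 1  8  0 11
 2  7 14 10
15  9  6 13

After move 5 (D):
 4 12  3  5
 1  8 14 11
 2  7  0 10
15  9  6 13

After move 6 (L):
 4 12  3  5
 1  8 14 11
 2  0  7 10
15  9  6 13

After move 7 (U):
 4 12  3  5
 1  0 14 11
 2  8  7 10
15  9  6 13

Answer:  4 12  3  5
 1  0 14 11
 2  8  7 10
15  9  6 13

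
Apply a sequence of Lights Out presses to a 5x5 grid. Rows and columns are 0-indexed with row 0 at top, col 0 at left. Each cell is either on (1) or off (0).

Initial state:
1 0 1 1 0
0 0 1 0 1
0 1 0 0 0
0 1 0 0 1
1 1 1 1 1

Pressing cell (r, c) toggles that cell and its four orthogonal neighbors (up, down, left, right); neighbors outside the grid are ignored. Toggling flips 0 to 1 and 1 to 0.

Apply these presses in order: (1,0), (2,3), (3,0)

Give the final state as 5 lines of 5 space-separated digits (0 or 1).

After press 1 at (1,0):
0 0 1 1 0
1 1 1 0 1
1 1 0 0 0
0 1 0 0 1
1 1 1 1 1

After press 2 at (2,3):
0 0 1 1 0
1 1 1 1 1
1 1 1 1 1
0 1 0 1 1
1 1 1 1 1

After press 3 at (3,0):
0 0 1 1 0
1 1 1 1 1
0 1 1 1 1
1 0 0 1 1
0 1 1 1 1

Answer: 0 0 1 1 0
1 1 1 1 1
0 1 1 1 1
1 0 0 1 1
0 1 1 1 1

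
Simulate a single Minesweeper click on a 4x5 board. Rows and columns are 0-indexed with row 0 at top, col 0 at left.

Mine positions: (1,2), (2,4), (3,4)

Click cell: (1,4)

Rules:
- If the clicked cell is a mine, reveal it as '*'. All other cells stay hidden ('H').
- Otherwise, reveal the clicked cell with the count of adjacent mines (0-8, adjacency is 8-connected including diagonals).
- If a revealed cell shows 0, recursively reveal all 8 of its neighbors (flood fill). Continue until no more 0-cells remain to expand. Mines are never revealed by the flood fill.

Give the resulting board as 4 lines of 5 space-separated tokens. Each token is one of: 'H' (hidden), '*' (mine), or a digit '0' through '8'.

H H H H H
H H H H 1
H H H H H
H H H H H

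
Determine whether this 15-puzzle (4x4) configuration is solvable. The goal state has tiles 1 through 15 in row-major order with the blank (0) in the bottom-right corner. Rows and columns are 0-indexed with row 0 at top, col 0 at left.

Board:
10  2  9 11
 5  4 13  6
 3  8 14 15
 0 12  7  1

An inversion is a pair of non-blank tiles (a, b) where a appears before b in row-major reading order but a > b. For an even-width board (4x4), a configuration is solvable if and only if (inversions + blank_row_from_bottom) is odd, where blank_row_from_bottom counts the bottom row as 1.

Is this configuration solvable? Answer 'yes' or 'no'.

Inversions: 49
Blank is in row 3 (0-indexed from top), which is row 1 counting from the bottom (bottom = 1).
49 + 1 = 50, which is even, so the puzzle is not solvable.

Answer: no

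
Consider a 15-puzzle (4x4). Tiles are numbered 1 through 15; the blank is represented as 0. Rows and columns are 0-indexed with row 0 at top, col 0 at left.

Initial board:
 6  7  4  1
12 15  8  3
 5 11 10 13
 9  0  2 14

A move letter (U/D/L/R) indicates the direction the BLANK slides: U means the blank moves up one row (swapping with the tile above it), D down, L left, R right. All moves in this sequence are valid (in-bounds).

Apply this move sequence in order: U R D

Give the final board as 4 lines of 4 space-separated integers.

Answer:  6  7  4  1
12 15  8  3
 5 10  2 13
 9 11  0 14

Derivation:
After move 1 (U):
 6  7  4  1
12 15  8  3
 5  0 10 13
 9 11  2 14

After move 2 (R):
 6  7  4  1
12 15  8  3
 5 10  0 13
 9 11  2 14

After move 3 (D):
 6  7  4  1
12 15  8  3
 5 10  2 13
 9 11  0 14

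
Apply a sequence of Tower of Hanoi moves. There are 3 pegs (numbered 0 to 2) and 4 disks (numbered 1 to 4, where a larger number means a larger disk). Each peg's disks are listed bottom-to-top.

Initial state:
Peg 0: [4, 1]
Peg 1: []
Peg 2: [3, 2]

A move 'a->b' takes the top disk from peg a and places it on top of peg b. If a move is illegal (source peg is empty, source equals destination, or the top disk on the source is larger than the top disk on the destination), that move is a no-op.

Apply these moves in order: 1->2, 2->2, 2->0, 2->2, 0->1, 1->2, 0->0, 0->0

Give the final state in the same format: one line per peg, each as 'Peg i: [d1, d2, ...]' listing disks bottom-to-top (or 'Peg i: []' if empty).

Answer: Peg 0: [4]
Peg 1: []
Peg 2: [3, 2, 1]

Derivation:
After move 1 (1->2):
Peg 0: [4, 1]
Peg 1: []
Peg 2: [3, 2]

After move 2 (2->2):
Peg 0: [4, 1]
Peg 1: []
Peg 2: [3, 2]

After move 3 (2->0):
Peg 0: [4, 1]
Peg 1: []
Peg 2: [3, 2]

After move 4 (2->2):
Peg 0: [4, 1]
Peg 1: []
Peg 2: [3, 2]

After move 5 (0->1):
Peg 0: [4]
Peg 1: [1]
Peg 2: [3, 2]

After move 6 (1->2):
Peg 0: [4]
Peg 1: []
Peg 2: [3, 2, 1]

After move 7 (0->0):
Peg 0: [4]
Peg 1: []
Peg 2: [3, 2, 1]

After move 8 (0->0):
Peg 0: [4]
Peg 1: []
Peg 2: [3, 2, 1]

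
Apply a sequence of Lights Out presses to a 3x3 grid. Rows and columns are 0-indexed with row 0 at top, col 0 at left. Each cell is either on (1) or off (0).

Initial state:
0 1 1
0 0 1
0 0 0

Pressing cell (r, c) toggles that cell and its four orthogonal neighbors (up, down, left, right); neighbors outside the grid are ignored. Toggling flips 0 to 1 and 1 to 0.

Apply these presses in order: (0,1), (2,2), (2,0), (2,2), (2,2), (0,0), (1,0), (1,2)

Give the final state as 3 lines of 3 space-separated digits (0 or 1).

After press 1 at (0,1):
1 0 0
0 1 1
0 0 0

After press 2 at (2,2):
1 0 0
0 1 0
0 1 1

After press 3 at (2,0):
1 0 0
1 1 0
1 0 1

After press 4 at (2,2):
1 0 0
1 1 1
1 1 0

After press 5 at (2,2):
1 0 0
1 1 0
1 0 1

After press 6 at (0,0):
0 1 0
0 1 0
1 0 1

After press 7 at (1,0):
1 1 0
1 0 0
0 0 1

After press 8 at (1,2):
1 1 1
1 1 1
0 0 0

Answer: 1 1 1
1 1 1
0 0 0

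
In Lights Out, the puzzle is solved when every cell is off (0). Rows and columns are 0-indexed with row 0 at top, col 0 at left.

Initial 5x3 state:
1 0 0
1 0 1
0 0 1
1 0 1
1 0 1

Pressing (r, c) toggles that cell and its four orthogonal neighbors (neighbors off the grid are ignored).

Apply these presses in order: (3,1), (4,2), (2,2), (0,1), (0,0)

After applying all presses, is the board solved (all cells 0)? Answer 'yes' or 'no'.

After press 1 at (3,1):
1 0 0
1 0 1
0 1 1
0 1 0
1 1 1

After press 2 at (4,2):
1 0 0
1 0 1
0 1 1
0 1 1
1 0 0

After press 3 at (2,2):
1 0 0
1 0 0
0 0 0
0 1 0
1 0 0

After press 4 at (0,1):
0 1 1
1 1 0
0 0 0
0 1 0
1 0 0

After press 5 at (0,0):
1 0 1
0 1 0
0 0 0
0 1 0
1 0 0

Lights still on: 5

Answer: no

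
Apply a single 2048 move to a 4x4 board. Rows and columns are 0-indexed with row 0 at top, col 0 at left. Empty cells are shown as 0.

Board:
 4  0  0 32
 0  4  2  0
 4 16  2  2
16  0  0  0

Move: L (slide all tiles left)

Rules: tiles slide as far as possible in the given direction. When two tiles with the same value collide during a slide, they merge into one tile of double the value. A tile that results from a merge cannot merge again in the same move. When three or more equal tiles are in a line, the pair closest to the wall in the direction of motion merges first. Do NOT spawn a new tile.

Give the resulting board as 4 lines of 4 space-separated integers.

Answer:  4 32  0  0
 4  2  0  0
 4 16  4  0
16  0  0  0

Derivation:
Slide left:
row 0: [4, 0, 0, 32] -> [4, 32, 0, 0]
row 1: [0, 4, 2, 0] -> [4, 2, 0, 0]
row 2: [4, 16, 2, 2] -> [4, 16, 4, 0]
row 3: [16, 0, 0, 0] -> [16, 0, 0, 0]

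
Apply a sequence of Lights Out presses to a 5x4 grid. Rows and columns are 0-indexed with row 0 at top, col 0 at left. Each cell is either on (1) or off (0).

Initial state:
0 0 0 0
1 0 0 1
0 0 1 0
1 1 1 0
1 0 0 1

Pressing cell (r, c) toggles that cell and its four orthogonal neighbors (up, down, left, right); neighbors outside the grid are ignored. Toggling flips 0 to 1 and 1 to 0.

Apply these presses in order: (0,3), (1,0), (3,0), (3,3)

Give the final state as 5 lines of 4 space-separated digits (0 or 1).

Answer: 1 0 1 1
0 1 0 0
0 0 1 1
0 0 0 1
0 0 0 0

Derivation:
After press 1 at (0,3):
0 0 1 1
1 0 0 0
0 0 1 0
1 1 1 0
1 0 0 1

After press 2 at (1,0):
1 0 1 1
0 1 0 0
1 0 1 0
1 1 1 0
1 0 0 1

After press 3 at (3,0):
1 0 1 1
0 1 0 0
0 0 1 0
0 0 1 0
0 0 0 1

After press 4 at (3,3):
1 0 1 1
0 1 0 0
0 0 1 1
0 0 0 1
0 0 0 0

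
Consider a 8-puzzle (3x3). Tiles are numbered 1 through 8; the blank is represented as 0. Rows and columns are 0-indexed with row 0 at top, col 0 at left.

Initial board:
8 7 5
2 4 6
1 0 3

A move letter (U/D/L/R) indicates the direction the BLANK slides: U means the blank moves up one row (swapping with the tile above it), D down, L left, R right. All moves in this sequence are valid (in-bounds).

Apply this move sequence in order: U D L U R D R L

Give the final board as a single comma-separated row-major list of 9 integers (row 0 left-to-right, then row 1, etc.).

Answer: 8, 7, 5, 4, 1, 6, 2, 0, 3

Derivation:
After move 1 (U):
8 7 5
2 0 6
1 4 3

After move 2 (D):
8 7 5
2 4 6
1 0 3

After move 3 (L):
8 7 5
2 4 6
0 1 3

After move 4 (U):
8 7 5
0 4 6
2 1 3

After move 5 (R):
8 7 5
4 0 6
2 1 3

After move 6 (D):
8 7 5
4 1 6
2 0 3

After move 7 (R):
8 7 5
4 1 6
2 3 0

After move 8 (L):
8 7 5
4 1 6
2 0 3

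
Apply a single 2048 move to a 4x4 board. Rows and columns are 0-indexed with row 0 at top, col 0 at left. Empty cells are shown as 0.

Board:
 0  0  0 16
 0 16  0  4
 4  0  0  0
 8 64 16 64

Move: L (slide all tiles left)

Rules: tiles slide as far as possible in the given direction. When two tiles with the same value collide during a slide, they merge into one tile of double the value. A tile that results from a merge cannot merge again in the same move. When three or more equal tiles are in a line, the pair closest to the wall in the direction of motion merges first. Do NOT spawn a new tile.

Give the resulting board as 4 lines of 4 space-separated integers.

Answer: 16  0  0  0
16  4  0  0
 4  0  0  0
 8 64 16 64

Derivation:
Slide left:
row 0: [0, 0, 0, 16] -> [16, 0, 0, 0]
row 1: [0, 16, 0, 4] -> [16, 4, 0, 0]
row 2: [4, 0, 0, 0] -> [4, 0, 0, 0]
row 3: [8, 64, 16, 64] -> [8, 64, 16, 64]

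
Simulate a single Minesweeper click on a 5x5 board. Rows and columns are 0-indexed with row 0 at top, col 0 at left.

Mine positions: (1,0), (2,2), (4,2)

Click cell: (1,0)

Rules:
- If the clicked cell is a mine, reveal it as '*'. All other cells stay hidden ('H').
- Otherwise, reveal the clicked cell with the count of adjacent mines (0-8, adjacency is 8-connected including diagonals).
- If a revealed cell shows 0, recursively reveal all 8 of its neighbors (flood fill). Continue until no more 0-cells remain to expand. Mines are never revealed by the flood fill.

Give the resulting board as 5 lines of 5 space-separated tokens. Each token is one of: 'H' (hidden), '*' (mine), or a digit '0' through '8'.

H H H H H
* H H H H
H H H H H
H H H H H
H H H H H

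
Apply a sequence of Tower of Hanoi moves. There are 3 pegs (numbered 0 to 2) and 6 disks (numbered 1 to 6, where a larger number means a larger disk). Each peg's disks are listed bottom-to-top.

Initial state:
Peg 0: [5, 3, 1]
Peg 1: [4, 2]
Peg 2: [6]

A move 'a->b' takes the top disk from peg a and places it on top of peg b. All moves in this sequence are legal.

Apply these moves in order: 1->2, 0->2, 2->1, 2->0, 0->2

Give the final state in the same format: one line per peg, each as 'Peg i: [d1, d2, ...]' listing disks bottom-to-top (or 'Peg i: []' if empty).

After move 1 (1->2):
Peg 0: [5, 3, 1]
Peg 1: [4]
Peg 2: [6, 2]

After move 2 (0->2):
Peg 0: [5, 3]
Peg 1: [4]
Peg 2: [6, 2, 1]

After move 3 (2->1):
Peg 0: [5, 3]
Peg 1: [4, 1]
Peg 2: [6, 2]

After move 4 (2->0):
Peg 0: [5, 3, 2]
Peg 1: [4, 1]
Peg 2: [6]

After move 5 (0->2):
Peg 0: [5, 3]
Peg 1: [4, 1]
Peg 2: [6, 2]

Answer: Peg 0: [5, 3]
Peg 1: [4, 1]
Peg 2: [6, 2]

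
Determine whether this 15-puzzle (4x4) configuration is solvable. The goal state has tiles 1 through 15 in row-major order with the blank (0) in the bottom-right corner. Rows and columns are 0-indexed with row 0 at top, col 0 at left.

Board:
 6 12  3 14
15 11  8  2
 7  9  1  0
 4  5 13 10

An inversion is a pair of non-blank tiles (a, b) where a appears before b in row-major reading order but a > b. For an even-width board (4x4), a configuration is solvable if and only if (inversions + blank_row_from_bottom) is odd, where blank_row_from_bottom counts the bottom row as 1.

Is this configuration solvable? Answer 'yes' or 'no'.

Inversions: 58
Blank is in row 2 (0-indexed from top), which is row 2 counting from the bottom (bottom = 1).
58 + 2 = 60, which is even, so the puzzle is not solvable.

Answer: no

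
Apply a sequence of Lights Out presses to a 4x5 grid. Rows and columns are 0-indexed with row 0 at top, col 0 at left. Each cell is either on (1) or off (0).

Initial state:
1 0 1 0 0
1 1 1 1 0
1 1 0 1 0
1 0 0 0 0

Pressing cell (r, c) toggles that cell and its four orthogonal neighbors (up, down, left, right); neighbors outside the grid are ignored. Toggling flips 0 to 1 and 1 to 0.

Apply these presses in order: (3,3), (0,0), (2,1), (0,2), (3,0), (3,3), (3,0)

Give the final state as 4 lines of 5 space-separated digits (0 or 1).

After press 1 at (3,3):
1 0 1 0 0
1 1 1 1 0
1 1 0 0 0
1 0 1 1 1

After press 2 at (0,0):
0 1 1 0 0
0 1 1 1 0
1 1 0 0 0
1 0 1 1 1

After press 3 at (2,1):
0 1 1 0 0
0 0 1 1 0
0 0 1 0 0
1 1 1 1 1

After press 4 at (0,2):
0 0 0 1 0
0 0 0 1 0
0 0 1 0 0
1 1 1 1 1

After press 5 at (3,0):
0 0 0 1 0
0 0 0 1 0
1 0 1 0 0
0 0 1 1 1

After press 6 at (3,3):
0 0 0 1 0
0 0 0 1 0
1 0 1 1 0
0 0 0 0 0

After press 7 at (3,0):
0 0 0 1 0
0 0 0 1 0
0 0 1 1 0
1 1 0 0 0

Answer: 0 0 0 1 0
0 0 0 1 0
0 0 1 1 0
1 1 0 0 0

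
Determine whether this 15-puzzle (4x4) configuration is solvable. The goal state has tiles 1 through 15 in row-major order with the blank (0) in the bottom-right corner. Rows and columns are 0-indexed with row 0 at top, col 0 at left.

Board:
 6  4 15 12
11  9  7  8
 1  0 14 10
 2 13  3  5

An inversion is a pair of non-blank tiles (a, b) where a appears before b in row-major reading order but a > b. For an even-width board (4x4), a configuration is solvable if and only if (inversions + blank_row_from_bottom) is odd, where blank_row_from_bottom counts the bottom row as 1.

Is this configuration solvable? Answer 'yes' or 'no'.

Inversions: 61
Blank is in row 2 (0-indexed from top), which is row 2 counting from the bottom (bottom = 1).
61 + 2 = 63, which is odd, so the puzzle is solvable.

Answer: yes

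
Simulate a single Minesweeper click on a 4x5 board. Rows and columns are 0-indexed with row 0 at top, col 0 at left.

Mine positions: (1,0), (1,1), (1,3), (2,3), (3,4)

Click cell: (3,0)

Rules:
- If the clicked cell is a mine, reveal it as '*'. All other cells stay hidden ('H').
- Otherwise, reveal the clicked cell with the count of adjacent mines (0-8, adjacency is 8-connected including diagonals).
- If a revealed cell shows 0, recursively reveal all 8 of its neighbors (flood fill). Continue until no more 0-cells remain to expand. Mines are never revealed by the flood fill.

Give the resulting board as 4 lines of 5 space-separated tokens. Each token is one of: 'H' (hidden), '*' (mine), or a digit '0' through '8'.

H H H H H
H H H H H
2 2 3 H H
0 0 1 H H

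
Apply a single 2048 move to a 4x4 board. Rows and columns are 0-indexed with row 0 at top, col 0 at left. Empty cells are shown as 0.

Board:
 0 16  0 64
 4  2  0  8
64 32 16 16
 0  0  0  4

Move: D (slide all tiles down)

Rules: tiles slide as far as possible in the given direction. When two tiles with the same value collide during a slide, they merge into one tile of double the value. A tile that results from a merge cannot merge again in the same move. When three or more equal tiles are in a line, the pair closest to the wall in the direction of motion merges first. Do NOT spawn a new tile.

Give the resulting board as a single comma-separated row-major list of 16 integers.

Answer: 0, 0, 0, 64, 0, 16, 0, 8, 4, 2, 0, 16, 64, 32, 16, 4

Derivation:
Slide down:
col 0: [0, 4, 64, 0] -> [0, 0, 4, 64]
col 1: [16, 2, 32, 0] -> [0, 16, 2, 32]
col 2: [0, 0, 16, 0] -> [0, 0, 0, 16]
col 3: [64, 8, 16, 4] -> [64, 8, 16, 4]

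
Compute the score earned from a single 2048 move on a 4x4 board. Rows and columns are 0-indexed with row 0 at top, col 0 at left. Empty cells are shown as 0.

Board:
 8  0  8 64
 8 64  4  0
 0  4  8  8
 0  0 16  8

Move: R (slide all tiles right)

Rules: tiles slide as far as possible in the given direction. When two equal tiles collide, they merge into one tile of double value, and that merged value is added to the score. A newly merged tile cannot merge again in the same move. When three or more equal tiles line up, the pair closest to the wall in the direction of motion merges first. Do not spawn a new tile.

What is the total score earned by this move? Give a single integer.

Slide right:
row 0: [8, 0, 8, 64] -> [0, 0, 16, 64]  score +16 (running 16)
row 1: [8, 64, 4, 0] -> [0, 8, 64, 4]  score +0 (running 16)
row 2: [0, 4, 8, 8] -> [0, 0, 4, 16]  score +16 (running 32)
row 3: [0, 0, 16, 8] -> [0, 0, 16, 8]  score +0 (running 32)
Board after move:
 0  0 16 64
 0  8 64  4
 0  0  4 16
 0  0 16  8

Answer: 32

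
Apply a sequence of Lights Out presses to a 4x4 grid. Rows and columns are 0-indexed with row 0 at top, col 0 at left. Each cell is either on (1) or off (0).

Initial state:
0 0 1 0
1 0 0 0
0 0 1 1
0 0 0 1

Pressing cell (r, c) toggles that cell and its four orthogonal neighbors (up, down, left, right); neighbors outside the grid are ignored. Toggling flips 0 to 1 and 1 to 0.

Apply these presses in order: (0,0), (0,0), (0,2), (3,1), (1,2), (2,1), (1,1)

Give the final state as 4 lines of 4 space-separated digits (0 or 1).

Answer: 0 0 1 1
0 1 1 1
1 1 1 1
1 0 1 1

Derivation:
After press 1 at (0,0):
1 1 1 0
0 0 0 0
0 0 1 1
0 0 0 1

After press 2 at (0,0):
0 0 1 0
1 0 0 0
0 0 1 1
0 0 0 1

After press 3 at (0,2):
0 1 0 1
1 0 1 0
0 0 1 1
0 0 0 1

After press 4 at (3,1):
0 1 0 1
1 0 1 0
0 1 1 1
1 1 1 1

After press 5 at (1,2):
0 1 1 1
1 1 0 1
0 1 0 1
1 1 1 1

After press 6 at (2,1):
0 1 1 1
1 0 0 1
1 0 1 1
1 0 1 1

After press 7 at (1,1):
0 0 1 1
0 1 1 1
1 1 1 1
1 0 1 1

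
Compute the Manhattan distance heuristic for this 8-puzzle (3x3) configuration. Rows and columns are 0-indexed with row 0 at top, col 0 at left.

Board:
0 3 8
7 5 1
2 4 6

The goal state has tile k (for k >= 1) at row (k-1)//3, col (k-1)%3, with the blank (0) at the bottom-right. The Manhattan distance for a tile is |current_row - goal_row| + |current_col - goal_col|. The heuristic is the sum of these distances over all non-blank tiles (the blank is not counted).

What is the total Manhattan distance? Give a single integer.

Answer: 14

Derivation:
Tile 3: (0,1)->(0,2) = 1
Tile 8: (0,2)->(2,1) = 3
Tile 7: (1,0)->(2,0) = 1
Tile 5: (1,1)->(1,1) = 0
Tile 1: (1,2)->(0,0) = 3
Tile 2: (2,0)->(0,1) = 3
Tile 4: (2,1)->(1,0) = 2
Tile 6: (2,2)->(1,2) = 1
Sum: 1 + 3 + 1 + 0 + 3 + 3 + 2 + 1 = 14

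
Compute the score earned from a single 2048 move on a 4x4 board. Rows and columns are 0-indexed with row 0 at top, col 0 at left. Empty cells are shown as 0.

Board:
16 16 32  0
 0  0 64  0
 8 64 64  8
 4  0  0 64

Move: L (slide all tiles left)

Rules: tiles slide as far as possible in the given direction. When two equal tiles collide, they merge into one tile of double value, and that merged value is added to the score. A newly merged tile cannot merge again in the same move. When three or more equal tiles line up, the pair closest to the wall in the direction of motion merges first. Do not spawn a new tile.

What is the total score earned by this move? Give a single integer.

Answer: 160

Derivation:
Slide left:
row 0: [16, 16, 32, 0] -> [32, 32, 0, 0]  score +32 (running 32)
row 1: [0, 0, 64, 0] -> [64, 0, 0, 0]  score +0 (running 32)
row 2: [8, 64, 64, 8] -> [8, 128, 8, 0]  score +128 (running 160)
row 3: [4, 0, 0, 64] -> [4, 64, 0, 0]  score +0 (running 160)
Board after move:
 32  32   0   0
 64   0   0   0
  8 128   8   0
  4  64   0   0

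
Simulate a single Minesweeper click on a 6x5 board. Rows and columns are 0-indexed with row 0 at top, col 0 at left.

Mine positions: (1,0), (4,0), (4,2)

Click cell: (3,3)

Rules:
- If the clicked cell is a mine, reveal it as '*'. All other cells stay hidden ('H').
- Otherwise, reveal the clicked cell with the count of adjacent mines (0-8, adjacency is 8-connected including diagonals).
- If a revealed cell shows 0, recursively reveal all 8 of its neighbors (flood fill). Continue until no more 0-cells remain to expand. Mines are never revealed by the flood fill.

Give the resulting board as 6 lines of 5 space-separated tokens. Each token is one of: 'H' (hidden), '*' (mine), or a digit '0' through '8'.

H H H H H
H H H H H
H H H H H
H H H 1 H
H H H H H
H H H H H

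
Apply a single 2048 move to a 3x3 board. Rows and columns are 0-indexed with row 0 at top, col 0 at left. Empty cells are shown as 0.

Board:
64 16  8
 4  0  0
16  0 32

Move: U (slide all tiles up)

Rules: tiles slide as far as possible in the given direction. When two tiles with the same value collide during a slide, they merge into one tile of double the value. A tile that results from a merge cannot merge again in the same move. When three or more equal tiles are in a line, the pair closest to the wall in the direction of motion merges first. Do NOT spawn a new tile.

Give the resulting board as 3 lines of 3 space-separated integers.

Slide up:
col 0: [64, 4, 16] -> [64, 4, 16]
col 1: [16, 0, 0] -> [16, 0, 0]
col 2: [8, 0, 32] -> [8, 32, 0]

Answer: 64 16  8
 4  0 32
16  0  0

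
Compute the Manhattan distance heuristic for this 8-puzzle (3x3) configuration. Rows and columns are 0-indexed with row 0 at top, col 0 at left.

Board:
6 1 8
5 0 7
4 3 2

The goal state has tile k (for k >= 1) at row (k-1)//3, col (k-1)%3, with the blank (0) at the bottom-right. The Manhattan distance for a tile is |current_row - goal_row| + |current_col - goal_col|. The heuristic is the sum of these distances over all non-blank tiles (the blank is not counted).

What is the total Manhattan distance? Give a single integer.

Answer: 18

Derivation:
Tile 6: (0,0)->(1,2) = 3
Tile 1: (0,1)->(0,0) = 1
Tile 8: (0,2)->(2,1) = 3
Tile 5: (1,0)->(1,1) = 1
Tile 7: (1,2)->(2,0) = 3
Tile 4: (2,0)->(1,0) = 1
Tile 3: (2,1)->(0,2) = 3
Tile 2: (2,2)->(0,1) = 3
Sum: 3 + 1 + 3 + 1 + 3 + 1 + 3 + 3 = 18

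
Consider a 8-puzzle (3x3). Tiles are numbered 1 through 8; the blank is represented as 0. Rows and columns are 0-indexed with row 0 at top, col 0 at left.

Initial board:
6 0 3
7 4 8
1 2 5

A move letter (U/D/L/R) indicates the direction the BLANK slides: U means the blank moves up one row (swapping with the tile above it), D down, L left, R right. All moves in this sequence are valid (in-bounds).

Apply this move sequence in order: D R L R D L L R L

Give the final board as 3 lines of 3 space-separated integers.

Answer: 6 4 3
7 8 5
0 1 2

Derivation:
After move 1 (D):
6 4 3
7 0 8
1 2 5

After move 2 (R):
6 4 3
7 8 0
1 2 5

After move 3 (L):
6 4 3
7 0 8
1 2 5

After move 4 (R):
6 4 3
7 8 0
1 2 5

After move 5 (D):
6 4 3
7 8 5
1 2 0

After move 6 (L):
6 4 3
7 8 5
1 0 2

After move 7 (L):
6 4 3
7 8 5
0 1 2

After move 8 (R):
6 4 3
7 8 5
1 0 2

After move 9 (L):
6 4 3
7 8 5
0 1 2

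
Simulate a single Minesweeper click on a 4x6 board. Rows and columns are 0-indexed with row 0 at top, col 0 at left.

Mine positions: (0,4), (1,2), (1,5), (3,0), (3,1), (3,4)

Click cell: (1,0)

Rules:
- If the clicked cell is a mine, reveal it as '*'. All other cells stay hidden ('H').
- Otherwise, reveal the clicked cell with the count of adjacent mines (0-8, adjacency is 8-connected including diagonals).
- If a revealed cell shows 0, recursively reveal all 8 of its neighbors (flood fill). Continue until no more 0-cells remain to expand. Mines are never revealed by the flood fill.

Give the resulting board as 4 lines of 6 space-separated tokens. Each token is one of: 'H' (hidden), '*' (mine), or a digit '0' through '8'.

0 1 H H H H
0 1 H H H H
2 3 H H H H
H H H H H H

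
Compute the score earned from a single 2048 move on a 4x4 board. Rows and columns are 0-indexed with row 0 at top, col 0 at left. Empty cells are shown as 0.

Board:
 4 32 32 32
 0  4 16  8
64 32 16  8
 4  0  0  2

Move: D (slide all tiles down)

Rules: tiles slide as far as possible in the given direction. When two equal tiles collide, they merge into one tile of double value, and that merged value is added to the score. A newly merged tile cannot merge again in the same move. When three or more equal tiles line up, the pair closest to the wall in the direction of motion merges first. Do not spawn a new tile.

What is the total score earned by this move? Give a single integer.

Slide down:
col 0: [4, 0, 64, 4] -> [0, 4, 64, 4]  score +0 (running 0)
col 1: [32, 4, 32, 0] -> [0, 32, 4, 32]  score +0 (running 0)
col 2: [32, 16, 16, 0] -> [0, 0, 32, 32]  score +32 (running 32)
col 3: [32, 8, 8, 2] -> [0, 32, 16, 2]  score +16 (running 48)
Board after move:
 0  0  0  0
 4 32  0 32
64  4 32 16
 4 32 32  2

Answer: 48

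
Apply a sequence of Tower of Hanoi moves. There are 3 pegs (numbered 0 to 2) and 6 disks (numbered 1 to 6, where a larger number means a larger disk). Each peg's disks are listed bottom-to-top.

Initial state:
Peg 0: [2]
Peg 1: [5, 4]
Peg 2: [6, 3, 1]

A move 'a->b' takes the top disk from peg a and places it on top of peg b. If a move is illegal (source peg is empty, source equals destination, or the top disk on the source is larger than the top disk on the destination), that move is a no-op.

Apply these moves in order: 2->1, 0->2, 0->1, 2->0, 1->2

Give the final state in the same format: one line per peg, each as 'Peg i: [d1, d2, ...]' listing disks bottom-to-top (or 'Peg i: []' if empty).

After move 1 (2->1):
Peg 0: [2]
Peg 1: [5, 4, 1]
Peg 2: [6, 3]

After move 2 (0->2):
Peg 0: []
Peg 1: [5, 4, 1]
Peg 2: [6, 3, 2]

After move 3 (0->1):
Peg 0: []
Peg 1: [5, 4, 1]
Peg 2: [6, 3, 2]

After move 4 (2->0):
Peg 0: [2]
Peg 1: [5, 4, 1]
Peg 2: [6, 3]

After move 5 (1->2):
Peg 0: [2]
Peg 1: [5, 4]
Peg 2: [6, 3, 1]

Answer: Peg 0: [2]
Peg 1: [5, 4]
Peg 2: [6, 3, 1]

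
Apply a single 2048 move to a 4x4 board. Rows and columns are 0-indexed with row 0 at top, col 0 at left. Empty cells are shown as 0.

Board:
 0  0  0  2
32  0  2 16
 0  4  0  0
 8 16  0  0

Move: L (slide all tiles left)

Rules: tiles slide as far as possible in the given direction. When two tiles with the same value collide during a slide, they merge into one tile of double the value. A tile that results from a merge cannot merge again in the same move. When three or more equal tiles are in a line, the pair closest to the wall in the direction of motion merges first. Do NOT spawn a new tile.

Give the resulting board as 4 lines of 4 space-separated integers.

Answer:  2  0  0  0
32  2 16  0
 4  0  0  0
 8 16  0  0

Derivation:
Slide left:
row 0: [0, 0, 0, 2] -> [2, 0, 0, 0]
row 1: [32, 0, 2, 16] -> [32, 2, 16, 0]
row 2: [0, 4, 0, 0] -> [4, 0, 0, 0]
row 3: [8, 16, 0, 0] -> [8, 16, 0, 0]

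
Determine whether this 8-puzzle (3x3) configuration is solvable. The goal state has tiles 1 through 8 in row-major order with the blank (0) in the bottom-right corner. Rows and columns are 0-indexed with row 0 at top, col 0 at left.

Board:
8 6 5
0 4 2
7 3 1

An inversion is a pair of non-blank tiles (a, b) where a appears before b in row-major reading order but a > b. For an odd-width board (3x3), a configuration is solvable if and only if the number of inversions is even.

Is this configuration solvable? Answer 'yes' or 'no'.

Inversions (pairs i<j in row-major order where tile[i] > tile[j] > 0): 23
23 is odd, so the puzzle is not solvable.

Answer: no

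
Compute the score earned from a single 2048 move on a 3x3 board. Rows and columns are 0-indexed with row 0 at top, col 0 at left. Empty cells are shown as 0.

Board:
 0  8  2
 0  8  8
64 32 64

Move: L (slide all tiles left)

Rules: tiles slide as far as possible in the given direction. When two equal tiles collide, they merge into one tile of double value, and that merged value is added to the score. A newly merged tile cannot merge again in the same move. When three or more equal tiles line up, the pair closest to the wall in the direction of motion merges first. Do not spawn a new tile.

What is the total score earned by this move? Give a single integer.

Slide left:
row 0: [0, 8, 2] -> [8, 2, 0]  score +0 (running 0)
row 1: [0, 8, 8] -> [16, 0, 0]  score +16 (running 16)
row 2: [64, 32, 64] -> [64, 32, 64]  score +0 (running 16)
Board after move:
 8  2  0
16  0  0
64 32 64

Answer: 16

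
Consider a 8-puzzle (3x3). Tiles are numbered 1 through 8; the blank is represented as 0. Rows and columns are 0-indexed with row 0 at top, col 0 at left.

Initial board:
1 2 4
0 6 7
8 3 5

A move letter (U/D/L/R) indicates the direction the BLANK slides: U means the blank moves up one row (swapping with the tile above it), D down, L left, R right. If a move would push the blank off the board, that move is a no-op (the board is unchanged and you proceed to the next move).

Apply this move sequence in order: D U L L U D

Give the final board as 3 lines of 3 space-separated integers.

Answer: 1 2 4
0 6 7
8 3 5

Derivation:
After move 1 (D):
1 2 4
8 6 7
0 3 5

After move 2 (U):
1 2 4
0 6 7
8 3 5

After move 3 (L):
1 2 4
0 6 7
8 3 5

After move 4 (L):
1 2 4
0 6 7
8 3 5

After move 5 (U):
0 2 4
1 6 7
8 3 5

After move 6 (D):
1 2 4
0 6 7
8 3 5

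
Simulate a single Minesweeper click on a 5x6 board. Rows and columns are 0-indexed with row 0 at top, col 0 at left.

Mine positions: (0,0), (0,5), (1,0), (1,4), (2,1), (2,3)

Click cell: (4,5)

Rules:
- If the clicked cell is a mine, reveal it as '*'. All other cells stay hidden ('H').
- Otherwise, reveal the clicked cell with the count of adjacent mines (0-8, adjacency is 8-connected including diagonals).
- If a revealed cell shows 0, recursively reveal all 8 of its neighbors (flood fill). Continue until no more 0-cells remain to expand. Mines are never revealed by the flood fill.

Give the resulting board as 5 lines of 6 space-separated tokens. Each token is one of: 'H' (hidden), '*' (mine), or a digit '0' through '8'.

H H H H H H
H H H H H H
H H H H 2 1
1 1 2 1 1 0
0 0 0 0 0 0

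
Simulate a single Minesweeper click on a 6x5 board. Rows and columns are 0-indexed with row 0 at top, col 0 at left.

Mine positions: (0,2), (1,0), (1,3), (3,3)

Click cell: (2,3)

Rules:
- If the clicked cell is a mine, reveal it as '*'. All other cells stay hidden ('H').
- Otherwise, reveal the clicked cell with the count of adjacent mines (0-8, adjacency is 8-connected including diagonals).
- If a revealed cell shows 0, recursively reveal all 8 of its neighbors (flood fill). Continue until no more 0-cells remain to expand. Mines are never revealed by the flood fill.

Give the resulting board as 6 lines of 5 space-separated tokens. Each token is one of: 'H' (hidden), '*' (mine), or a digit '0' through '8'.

H H H H H
H H H H H
H H H 2 H
H H H H H
H H H H H
H H H H H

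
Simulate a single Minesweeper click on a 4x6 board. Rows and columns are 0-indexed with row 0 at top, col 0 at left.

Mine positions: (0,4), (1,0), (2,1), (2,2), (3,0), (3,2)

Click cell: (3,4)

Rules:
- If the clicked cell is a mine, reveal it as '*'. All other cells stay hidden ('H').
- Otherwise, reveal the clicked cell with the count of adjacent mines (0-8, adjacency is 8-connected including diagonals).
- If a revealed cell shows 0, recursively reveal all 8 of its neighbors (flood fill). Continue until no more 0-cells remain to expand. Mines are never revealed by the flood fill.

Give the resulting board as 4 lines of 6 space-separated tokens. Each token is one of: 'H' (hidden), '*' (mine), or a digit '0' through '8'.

H H H H H H
H H H 2 1 1
H H H 2 0 0
H H H 2 0 0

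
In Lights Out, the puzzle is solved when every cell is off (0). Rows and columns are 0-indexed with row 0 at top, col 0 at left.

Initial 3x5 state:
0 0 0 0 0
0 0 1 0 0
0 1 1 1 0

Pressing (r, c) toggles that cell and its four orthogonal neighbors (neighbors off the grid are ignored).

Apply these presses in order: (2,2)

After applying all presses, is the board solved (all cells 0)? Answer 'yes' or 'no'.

After press 1 at (2,2):
0 0 0 0 0
0 0 0 0 0
0 0 0 0 0

Lights still on: 0

Answer: yes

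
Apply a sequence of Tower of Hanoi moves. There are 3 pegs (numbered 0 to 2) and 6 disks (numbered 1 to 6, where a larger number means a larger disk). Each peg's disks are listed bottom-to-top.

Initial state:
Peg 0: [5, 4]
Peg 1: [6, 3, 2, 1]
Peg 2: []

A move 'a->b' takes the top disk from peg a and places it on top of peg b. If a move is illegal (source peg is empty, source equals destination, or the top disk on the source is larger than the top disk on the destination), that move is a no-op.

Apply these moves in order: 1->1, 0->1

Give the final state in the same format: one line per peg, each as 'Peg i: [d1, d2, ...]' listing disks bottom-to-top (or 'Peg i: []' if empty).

Answer: Peg 0: [5, 4]
Peg 1: [6, 3, 2, 1]
Peg 2: []

Derivation:
After move 1 (1->1):
Peg 0: [5, 4]
Peg 1: [6, 3, 2, 1]
Peg 2: []

After move 2 (0->1):
Peg 0: [5, 4]
Peg 1: [6, 3, 2, 1]
Peg 2: []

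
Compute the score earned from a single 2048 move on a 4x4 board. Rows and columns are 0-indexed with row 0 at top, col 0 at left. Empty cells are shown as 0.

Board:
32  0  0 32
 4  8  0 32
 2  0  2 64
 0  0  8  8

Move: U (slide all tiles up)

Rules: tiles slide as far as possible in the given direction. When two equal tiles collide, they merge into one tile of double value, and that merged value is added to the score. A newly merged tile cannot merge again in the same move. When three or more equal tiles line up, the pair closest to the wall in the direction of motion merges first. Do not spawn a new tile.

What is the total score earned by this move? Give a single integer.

Slide up:
col 0: [32, 4, 2, 0] -> [32, 4, 2, 0]  score +0 (running 0)
col 1: [0, 8, 0, 0] -> [8, 0, 0, 0]  score +0 (running 0)
col 2: [0, 0, 2, 8] -> [2, 8, 0, 0]  score +0 (running 0)
col 3: [32, 32, 64, 8] -> [64, 64, 8, 0]  score +64 (running 64)
Board after move:
32  8  2 64
 4  0  8 64
 2  0  0  8
 0  0  0  0

Answer: 64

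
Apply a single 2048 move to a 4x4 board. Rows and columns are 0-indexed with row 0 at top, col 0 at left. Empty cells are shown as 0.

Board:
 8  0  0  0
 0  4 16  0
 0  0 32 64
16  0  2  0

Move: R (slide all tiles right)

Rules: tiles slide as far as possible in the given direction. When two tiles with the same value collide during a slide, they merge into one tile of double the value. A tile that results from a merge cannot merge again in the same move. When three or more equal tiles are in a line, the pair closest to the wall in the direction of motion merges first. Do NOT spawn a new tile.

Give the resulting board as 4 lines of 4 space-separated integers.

Answer:  0  0  0  8
 0  0  4 16
 0  0 32 64
 0  0 16  2

Derivation:
Slide right:
row 0: [8, 0, 0, 0] -> [0, 0, 0, 8]
row 1: [0, 4, 16, 0] -> [0, 0, 4, 16]
row 2: [0, 0, 32, 64] -> [0, 0, 32, 64]
row 3: [16, 0, 2, 0] -> [0, 0, 16, 2]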